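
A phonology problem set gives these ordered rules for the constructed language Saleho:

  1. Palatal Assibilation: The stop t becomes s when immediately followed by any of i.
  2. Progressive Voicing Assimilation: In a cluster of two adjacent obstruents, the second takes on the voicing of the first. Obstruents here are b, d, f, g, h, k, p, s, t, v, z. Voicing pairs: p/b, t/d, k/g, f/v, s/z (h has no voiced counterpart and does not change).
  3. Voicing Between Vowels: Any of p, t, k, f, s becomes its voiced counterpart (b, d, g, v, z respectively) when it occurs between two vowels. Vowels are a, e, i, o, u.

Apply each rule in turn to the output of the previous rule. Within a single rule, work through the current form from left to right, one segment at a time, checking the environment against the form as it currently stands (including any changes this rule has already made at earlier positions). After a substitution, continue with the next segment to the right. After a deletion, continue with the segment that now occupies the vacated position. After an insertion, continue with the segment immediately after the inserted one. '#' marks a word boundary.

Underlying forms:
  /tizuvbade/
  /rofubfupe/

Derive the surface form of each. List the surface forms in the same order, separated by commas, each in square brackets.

/tizuvbade/:
  1 Palatal Assibilation: [tizuvbade] → [sizuvbade]
  2 Progressive Voicing Assimilation: no change — [sizuvbade]
  3 Voicing Between Vowels: no change — [sizuvbade]
/rofubfupe/:
  1 Palatal Assibilation: no change — [rofubfupe]
  2 Progressive Voicing Assimilation: [rofubfupe] → [rofubvupe]
  3 Voicing Between Vowels: [rofubvupe] → [rovubvube]

[sizuvbade], [rovubvube]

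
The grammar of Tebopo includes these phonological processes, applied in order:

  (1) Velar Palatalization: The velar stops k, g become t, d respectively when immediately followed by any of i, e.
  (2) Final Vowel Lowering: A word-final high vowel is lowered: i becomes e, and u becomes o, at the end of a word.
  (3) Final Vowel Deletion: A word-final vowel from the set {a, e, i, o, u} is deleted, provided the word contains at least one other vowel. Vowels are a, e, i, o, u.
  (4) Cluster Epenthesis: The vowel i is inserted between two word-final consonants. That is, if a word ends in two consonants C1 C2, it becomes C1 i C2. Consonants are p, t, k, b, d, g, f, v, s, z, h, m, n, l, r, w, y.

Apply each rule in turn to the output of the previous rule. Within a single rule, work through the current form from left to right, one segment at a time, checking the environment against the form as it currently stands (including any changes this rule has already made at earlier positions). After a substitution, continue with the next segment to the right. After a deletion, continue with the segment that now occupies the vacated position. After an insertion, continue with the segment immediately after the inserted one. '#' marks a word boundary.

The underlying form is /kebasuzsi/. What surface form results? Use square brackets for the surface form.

[tebasuzis]

(1) Velar Palatalization: [kebasuzsi] → [tebasuzsi]
(2) Final Vowel Lowering: [tebasuzsi] → [tebasuzse]
(3) Final Vowel Deletion: [tebasuzse] → [tebasuzs]
(4) Cluster Epenthesis: [tebasuzs] → [tebasuzis]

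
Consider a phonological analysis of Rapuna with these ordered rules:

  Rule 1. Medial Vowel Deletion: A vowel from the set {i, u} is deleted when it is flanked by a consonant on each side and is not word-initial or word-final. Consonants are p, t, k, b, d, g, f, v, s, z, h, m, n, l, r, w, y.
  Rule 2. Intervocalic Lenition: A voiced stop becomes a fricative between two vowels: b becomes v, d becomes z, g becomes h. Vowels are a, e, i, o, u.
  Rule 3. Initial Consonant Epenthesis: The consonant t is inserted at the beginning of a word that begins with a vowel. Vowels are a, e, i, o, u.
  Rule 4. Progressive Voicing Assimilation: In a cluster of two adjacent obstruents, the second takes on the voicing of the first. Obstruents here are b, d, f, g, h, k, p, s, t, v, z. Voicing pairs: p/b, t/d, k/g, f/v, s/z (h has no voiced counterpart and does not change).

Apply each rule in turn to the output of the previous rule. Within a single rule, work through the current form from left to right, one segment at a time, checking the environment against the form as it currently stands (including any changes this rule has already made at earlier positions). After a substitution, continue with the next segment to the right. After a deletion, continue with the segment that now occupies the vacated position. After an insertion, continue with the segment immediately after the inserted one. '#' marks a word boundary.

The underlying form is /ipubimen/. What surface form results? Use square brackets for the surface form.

Rule 1 Medial Vowel Deletion: [ipubimen] → [ipbmen]
Rule 2 Intervocalic Lenition: no change — [ipbmen]
Rule 3 Initial Consonant Epenthesis: [ipbmen] → [tipbmen]
Rule 4 Progressive Voicing Assimilation: [tipbmen] → [tippmen]

[tippmen]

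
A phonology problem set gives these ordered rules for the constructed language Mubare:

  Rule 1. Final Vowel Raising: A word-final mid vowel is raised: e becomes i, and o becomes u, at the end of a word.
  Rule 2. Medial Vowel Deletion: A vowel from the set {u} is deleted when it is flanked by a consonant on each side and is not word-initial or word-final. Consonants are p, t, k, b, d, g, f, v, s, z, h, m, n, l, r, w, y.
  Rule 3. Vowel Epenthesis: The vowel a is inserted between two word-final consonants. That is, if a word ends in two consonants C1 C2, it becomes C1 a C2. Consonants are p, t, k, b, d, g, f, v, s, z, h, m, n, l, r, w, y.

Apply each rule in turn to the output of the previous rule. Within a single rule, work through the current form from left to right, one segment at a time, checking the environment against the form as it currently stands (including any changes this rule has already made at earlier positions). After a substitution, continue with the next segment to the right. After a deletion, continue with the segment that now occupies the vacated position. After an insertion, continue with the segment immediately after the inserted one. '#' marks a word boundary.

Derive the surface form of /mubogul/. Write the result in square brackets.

[mbogal]

Rule 1 Final Vowel Raising: no change — [mubogul]
Rule 2 Medial Vowel Deletion: [mubogul] → [mbogl]
Rule 3 Vowel Epenthesis: [mbogl] → [mbogal]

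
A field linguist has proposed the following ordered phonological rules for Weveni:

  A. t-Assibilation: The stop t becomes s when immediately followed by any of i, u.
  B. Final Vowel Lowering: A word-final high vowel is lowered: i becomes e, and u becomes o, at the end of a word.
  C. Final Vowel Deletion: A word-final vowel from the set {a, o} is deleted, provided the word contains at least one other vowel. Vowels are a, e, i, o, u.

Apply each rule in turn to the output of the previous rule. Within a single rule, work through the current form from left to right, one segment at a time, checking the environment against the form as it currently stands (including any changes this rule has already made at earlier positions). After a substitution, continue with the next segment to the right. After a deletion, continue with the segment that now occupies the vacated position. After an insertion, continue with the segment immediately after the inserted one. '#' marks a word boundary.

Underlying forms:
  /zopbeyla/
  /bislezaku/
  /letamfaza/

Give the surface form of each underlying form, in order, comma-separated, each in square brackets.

[zopbeyl], [bislezak], [letamfaz]

/zopbeyla/:
  A t-Assibilation: no change — [zopbeyla]
  B Final Vowel Lowering: no change — [zopbeyla]
  C Final Vowel Deletion: [zopbeyla] → [zopbeyl]
/bislezaku/:
  A t-Assibilation: no change — [bislezaku]
  B Final Vowel Lowering: [bislezaku] → [bislezako]
  C Final Vowel Deletion: [bislezako] → [bislezak]
/letamfaza/:
  A t-Assibilation: no change — [letamfaza]
  B Final Vowel Lowering: no change — [letamfaza]
  C Final Vowel Deletion: [letamfaza] → [letamfaz]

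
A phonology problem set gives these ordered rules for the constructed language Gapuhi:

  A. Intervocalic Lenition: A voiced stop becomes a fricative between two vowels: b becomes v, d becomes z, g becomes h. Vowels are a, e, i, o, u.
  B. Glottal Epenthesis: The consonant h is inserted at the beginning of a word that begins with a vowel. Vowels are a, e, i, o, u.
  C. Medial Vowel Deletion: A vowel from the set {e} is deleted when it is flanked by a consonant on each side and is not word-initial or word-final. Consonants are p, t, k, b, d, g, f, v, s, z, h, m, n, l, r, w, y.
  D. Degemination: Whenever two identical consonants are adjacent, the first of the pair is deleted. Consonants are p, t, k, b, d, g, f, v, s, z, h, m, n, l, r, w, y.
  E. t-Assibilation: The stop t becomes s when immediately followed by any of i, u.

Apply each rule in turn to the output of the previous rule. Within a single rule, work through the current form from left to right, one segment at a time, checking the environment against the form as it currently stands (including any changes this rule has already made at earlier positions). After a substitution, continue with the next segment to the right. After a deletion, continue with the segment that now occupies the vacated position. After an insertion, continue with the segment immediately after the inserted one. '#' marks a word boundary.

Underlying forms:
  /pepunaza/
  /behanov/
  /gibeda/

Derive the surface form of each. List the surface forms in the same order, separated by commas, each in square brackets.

/pepunaza/:
  A Intervocalic Lenition: no change — [pepunaza]
  B Glottal Epenthesis: no change — [pepunaza]
  C Medial Vowel Deletion: [pepunaza] → [ppunaza]
  D Degemination: [ppunaza] → [punaza]
  E t-Assibilation: no change — [punaza]
/behanov/:
  A Intervocalic Lenition: no change — [behanov]
  B Glottal Epenthesis: no change — [behanov]
  C Medial Vowel Deletion: [behanov] → [bhanov]
  D Degemination: no change — [bhanov]
  E t-Assibilation: no change — [bhanov]
/gibeda/:
  A Intervocalic Lenition: [gibeda] → [giveza]
  B Glottal Epenthesis: no change — [giveza]
  C Medial Vowel Deletion: [giveza] → [givza]
  D Degemination: no change — [givza]
  E t-Assibilation: no change — [givza]

[punaza], [bhanov], [givza]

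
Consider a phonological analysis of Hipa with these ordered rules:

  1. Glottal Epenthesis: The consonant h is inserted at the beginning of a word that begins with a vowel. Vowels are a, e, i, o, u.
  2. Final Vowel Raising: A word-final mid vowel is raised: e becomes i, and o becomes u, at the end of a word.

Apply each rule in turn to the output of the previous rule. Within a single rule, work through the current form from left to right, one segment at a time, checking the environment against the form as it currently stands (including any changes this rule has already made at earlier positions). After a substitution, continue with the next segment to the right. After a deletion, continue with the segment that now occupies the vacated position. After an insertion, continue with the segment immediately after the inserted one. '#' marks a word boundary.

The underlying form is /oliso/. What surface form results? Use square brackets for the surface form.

1 Glottal Epenthesis: [oliso] → [holiso]
2 Final Vowel Raising: [holiso] → [holisu]

[holisu]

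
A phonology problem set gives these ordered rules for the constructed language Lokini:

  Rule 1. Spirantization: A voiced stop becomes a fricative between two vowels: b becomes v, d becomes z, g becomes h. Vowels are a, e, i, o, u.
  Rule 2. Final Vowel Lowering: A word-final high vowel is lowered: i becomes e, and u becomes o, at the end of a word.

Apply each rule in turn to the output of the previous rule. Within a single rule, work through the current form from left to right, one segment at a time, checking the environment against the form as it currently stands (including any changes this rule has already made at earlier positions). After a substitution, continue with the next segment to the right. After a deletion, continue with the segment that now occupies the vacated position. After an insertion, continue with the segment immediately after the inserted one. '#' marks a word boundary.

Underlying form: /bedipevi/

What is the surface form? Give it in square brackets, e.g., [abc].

Rule 1 Spirantization: [bedipevi] → [bezipevi]
Rule 2 Final Vowel Lowering: [bezipevi] → [bezipeve]

[bezipeve]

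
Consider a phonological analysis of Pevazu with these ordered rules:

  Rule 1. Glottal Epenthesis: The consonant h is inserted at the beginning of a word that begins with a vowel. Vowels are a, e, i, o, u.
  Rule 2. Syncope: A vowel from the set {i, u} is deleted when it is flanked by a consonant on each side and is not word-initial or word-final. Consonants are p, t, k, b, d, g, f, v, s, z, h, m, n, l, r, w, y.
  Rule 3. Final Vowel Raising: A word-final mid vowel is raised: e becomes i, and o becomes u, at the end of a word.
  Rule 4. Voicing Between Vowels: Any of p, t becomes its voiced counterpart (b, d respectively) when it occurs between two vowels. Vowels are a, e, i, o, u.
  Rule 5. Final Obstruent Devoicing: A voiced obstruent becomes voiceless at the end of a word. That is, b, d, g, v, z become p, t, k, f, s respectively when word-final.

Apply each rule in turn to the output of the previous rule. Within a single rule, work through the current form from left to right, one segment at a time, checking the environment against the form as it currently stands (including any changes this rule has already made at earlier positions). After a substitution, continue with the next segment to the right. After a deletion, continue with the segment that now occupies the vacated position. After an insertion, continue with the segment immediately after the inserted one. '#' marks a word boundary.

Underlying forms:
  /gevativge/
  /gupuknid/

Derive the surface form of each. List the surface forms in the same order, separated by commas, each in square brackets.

/gevativge/:
  Rule 1 Glottal Epenthesis: no change — [gevativge]
  Rule 2 Syncope: [gevativge] → [gevatvge]
  Rule 3 Final Vowel Raising: [gevatvge] → [gevatvgi]
  Rule 4 Voicing Between Vowels: no change — [gevatvgi]
  Rule 5 Final Obstruent Devoicing: no change — [gevatvgi]
/gupuknid/:
  Rule 1 Glottal Epenthesis: no change — [gupuknid]
  Rule 2 Syncope: [gupuknid] → [gpknd]
  Rule 3 Final Vowel Raising: no change — [gpknd]
  Rule 4 Voicing Between Vowels: no change — [gpknd]
  Rule 5 Final Obstruent Devoicing: [gpknd] → [gpknt]

[gevatvgi], [gpknt]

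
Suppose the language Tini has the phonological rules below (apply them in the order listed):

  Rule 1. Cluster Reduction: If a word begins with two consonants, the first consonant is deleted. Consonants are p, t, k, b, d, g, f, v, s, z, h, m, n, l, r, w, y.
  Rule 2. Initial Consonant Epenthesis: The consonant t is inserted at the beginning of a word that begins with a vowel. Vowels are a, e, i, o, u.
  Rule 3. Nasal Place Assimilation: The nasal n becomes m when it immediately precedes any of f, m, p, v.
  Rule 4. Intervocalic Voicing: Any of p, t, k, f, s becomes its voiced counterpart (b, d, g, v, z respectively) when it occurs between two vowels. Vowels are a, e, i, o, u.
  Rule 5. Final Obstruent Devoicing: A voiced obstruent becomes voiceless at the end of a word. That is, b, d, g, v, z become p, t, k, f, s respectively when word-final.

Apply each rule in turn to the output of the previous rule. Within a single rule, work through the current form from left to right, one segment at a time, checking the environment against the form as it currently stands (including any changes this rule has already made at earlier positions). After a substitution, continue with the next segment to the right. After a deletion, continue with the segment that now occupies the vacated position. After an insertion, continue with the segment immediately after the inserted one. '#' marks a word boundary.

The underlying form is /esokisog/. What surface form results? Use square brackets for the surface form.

[tezogizok]

Rule 1 Cluster Reduction: no change — [esokisog]
Rule 2 Initial Consonant Epenthesis: [esokisog] → [tesokisog]
Rule 3 Nasal Place Assimilation: no change — [tesokisog]
Rule 4 Intervocalic Voicing: [tesokisog] → [tezogizog]
Rule 5 Final Obstruent Devoicing: [tezogizog] → [tezogizok]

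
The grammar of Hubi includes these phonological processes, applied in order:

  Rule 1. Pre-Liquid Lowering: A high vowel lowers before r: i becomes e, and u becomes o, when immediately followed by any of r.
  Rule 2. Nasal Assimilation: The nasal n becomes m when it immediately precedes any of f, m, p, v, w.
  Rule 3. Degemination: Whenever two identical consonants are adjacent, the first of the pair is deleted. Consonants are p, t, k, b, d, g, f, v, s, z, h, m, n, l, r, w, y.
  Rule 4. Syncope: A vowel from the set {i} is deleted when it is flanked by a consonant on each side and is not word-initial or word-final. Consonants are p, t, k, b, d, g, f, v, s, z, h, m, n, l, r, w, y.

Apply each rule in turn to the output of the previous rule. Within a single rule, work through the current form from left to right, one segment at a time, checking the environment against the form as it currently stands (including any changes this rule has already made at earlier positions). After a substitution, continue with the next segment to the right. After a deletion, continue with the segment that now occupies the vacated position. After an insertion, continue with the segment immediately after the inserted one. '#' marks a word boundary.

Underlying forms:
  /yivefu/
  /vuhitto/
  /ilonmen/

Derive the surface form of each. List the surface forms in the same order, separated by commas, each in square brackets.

[yvefu], [vuhto], [ilomen]

/yivefu/:
  Rule 1 Pre-Liquid Lowering: no change — [yivefu]
  Rule 2 Nasal Assimilation: no change — [yivefu]
  Rule 3 Degemination: no change — [yivefu]
  Rule 4 Syncope: [yivefu] → [yvefu]
/vuhitto/:
  Rule 1 Pre-Liquid Lowering: no change — [vuhitto]
  Rule 2 Nasal Assimilation: no change — [vuhitto]
  Rule 3 Degemination: [vuhitto] → [vuhito]
  Rule 4 Syncope: [vuhito] → [vuhto]
/ilonmen/:
  Rule 1 Pre-Liquid Lowering: no change — [ilonmen]
  Rule 2 Nasal Assimilation: [ilonmen] → [ilommen]
  Rule 3 Degemination: [ilommen] → [ilomen]
  Rule 4 Syncope: no change — [ilomen]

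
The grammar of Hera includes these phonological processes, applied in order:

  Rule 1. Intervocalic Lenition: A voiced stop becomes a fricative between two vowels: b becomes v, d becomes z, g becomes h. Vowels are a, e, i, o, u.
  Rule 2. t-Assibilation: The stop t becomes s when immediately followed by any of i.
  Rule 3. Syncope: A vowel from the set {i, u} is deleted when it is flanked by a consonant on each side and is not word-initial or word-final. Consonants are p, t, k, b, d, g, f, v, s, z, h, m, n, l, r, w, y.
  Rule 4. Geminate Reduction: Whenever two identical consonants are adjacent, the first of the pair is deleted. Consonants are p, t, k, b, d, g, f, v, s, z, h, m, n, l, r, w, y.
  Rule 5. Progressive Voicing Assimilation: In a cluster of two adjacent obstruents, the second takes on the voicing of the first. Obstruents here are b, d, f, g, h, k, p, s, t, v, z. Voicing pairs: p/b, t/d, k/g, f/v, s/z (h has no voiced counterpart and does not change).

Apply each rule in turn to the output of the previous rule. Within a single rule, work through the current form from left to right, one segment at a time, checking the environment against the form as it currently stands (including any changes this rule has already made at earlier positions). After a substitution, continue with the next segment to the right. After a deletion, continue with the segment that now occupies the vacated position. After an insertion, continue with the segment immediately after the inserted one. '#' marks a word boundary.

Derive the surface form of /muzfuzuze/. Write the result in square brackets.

[mzvze]

Rule 1 Intervocalic Lenition: no change — [muzfuzuze]
Rule 2 t-Assibilation: no change — [muzfuzuze]
Rule 3 Syncope: [muzfuzuze] → [mzfzze]
Rule 4 Geminate Reduction: [mzfzze] → [mzfze]
Rule 5 Progressive Voicing Assimilation: [mzfze] → [mzvze]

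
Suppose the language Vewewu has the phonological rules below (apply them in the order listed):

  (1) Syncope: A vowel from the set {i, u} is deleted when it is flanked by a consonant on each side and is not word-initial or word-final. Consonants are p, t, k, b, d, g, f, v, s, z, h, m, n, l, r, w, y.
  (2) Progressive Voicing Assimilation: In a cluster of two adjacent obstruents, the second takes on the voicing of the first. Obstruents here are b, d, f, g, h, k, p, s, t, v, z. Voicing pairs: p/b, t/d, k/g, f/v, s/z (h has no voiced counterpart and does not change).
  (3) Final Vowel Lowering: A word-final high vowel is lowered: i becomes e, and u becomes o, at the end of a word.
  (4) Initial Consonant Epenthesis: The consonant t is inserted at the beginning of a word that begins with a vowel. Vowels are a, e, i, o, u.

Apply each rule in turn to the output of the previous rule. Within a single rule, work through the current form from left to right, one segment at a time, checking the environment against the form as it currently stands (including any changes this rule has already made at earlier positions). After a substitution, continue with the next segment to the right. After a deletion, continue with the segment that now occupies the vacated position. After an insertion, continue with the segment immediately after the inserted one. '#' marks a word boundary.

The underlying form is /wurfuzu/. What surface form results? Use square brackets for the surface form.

(1) Syncope: [wurfuzu] → [wrfzu]
(2) Progressive Voicing Assimilation: [wrfzu] → [wrfsu]
(3) Final Vowel Lowering: [wrfsu] → [wrfso]
(4) Initial Consonant Epenthesis: no change — [wrfso]

[wrfso]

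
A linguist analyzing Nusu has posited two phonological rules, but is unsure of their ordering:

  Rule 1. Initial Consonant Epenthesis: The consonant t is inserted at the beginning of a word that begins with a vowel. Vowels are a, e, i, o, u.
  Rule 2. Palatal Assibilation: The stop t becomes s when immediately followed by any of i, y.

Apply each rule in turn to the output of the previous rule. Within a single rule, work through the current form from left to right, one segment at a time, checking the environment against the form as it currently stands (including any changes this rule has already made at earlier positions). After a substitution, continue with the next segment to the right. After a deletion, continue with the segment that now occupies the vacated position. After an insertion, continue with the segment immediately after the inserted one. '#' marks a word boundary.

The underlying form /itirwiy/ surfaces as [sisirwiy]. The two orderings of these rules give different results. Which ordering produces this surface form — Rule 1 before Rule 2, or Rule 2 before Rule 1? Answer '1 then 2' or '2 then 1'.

Order 1 then 2:
  1 Initial Consonant Epenthesis: [itirwiy] → [titirwiy]
  2 Palatal Assibilation: [titirwiy] → [sisirwiy]
  result: [sisirwiy]
Order 2 then 1:
  2 Palatal Assibilation: [itirwiy] → [isirwiy]
  1 Initial Consonant Epenthesis: [isirwiy] → [tisirwiy]
  result: [tisirwiy]

1 then 2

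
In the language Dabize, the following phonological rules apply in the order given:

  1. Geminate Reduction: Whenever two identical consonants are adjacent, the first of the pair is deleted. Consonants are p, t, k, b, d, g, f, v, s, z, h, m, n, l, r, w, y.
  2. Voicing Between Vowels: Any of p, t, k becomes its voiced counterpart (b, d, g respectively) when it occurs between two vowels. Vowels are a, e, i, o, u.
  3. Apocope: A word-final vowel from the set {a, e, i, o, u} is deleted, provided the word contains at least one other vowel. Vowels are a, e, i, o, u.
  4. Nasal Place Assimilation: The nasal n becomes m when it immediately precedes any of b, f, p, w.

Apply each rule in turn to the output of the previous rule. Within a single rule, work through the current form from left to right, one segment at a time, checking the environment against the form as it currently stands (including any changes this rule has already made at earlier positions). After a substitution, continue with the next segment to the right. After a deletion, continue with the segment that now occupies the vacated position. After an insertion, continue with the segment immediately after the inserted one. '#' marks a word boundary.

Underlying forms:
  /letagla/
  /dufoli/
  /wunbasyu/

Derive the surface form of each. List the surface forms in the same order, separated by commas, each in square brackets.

/letagla/:
  1 Geminate Reduction: no change — [letagla]
  2 Voicing Between Vowels: [letagla] → [ledagla]
  3 Apocope: [ledagla] → [ledagl]
  4 Nasal Place Assimilation: no change — [ledagl]
/dufoli/:
  1 Geminate Reduction: no change — [dufoli]
  2 Voicing Between Vowels: no change — [dufoli]
  3 Apocope: [dufoli] → [dufol]
  4 Nasal Place Assimilation: no change — [dufol]
/wunbasyu/:
  1 Geminate Reduction: no change — [wunbasyu]
  2 Voicing Between Vowels: no change — [wunbasyu]
  3 Apocope: [wunbasyu] → [wunbasy]
  4 Nasal Place Assimilation: [wunbasy] → [wumbasy]

[ledagl], [dufol], [wumbasy]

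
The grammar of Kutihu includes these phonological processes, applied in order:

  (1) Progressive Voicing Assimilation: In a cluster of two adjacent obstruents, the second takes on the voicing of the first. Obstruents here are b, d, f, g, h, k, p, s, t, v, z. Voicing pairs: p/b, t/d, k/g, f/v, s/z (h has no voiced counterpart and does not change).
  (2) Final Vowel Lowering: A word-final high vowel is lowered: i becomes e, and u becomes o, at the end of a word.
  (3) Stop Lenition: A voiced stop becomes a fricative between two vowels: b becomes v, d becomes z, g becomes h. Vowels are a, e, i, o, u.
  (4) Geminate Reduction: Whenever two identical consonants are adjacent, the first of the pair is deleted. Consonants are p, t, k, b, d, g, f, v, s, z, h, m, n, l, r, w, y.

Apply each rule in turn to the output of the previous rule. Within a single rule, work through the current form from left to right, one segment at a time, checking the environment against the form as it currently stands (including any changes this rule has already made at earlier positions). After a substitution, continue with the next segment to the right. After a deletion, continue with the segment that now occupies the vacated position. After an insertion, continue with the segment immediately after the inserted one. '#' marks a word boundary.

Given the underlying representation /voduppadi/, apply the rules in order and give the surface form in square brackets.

(1) Progressive Voicing Assimilation: no change — [voduppadi]
(2) Final Vowel Lowering: [voduppadi] → [voduppade]
(3) Stop Lenition: [voduppade] → [vozuppaze]
(4) Geminate Reduction: [vozuppaze] → [vozupaze]

[vozupaze]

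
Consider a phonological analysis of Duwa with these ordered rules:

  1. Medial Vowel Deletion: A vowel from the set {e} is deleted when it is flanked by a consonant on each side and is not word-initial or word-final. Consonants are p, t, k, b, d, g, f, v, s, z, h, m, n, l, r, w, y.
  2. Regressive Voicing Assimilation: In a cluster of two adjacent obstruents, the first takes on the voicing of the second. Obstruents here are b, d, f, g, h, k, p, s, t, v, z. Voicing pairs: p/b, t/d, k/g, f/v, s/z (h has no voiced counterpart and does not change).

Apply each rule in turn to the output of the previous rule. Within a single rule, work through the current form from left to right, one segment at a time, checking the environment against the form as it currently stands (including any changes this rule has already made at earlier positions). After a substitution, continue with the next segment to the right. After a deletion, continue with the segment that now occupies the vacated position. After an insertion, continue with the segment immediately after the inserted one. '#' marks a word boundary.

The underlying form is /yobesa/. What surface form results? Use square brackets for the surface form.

1 Medial Vowel Deletion: [yobesa] → [yobsa]
2 Regressive Voicing Assimilation: [yobsa] → [yopsa]

[yopsa]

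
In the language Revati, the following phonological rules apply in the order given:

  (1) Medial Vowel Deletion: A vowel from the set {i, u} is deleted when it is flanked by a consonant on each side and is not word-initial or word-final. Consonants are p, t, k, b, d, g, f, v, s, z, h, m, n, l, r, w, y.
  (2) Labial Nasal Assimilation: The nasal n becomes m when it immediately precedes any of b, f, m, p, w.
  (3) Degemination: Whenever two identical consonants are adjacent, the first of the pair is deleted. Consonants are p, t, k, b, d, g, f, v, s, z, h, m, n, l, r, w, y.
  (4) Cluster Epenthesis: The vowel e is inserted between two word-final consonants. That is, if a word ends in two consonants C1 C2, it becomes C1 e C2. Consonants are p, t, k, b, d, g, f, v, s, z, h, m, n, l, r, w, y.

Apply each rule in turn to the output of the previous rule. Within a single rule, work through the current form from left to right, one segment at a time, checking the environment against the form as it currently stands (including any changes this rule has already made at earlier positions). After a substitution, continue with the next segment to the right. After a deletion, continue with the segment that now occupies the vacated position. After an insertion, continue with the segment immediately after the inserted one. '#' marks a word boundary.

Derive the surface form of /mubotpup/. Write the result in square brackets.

(1) Medial Vowel Deletion: [mubotpup] → [mbotpp]
(2) Labial Nasal Assimilation: no change — [mbotpp]
(3) Degemination: [mbotpp] → [mbotp]
(4) Cluster Epenthesis: [mbotp] → [mbotep]

[mbotep]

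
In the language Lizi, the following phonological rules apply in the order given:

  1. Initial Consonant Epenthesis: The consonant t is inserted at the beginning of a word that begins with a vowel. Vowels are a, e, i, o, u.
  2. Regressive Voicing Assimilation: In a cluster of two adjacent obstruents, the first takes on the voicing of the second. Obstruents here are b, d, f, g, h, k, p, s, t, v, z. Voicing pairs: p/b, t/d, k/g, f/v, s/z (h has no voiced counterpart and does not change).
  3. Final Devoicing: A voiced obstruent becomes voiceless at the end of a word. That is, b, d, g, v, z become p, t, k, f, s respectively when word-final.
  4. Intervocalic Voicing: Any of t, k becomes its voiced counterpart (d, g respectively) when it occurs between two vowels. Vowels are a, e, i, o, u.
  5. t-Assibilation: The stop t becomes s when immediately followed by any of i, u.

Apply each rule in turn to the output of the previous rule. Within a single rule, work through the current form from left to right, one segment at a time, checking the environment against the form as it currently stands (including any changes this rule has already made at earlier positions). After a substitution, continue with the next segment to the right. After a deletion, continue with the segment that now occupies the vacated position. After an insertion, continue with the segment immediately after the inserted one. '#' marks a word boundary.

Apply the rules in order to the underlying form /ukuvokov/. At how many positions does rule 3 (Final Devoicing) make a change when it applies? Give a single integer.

1

1 Initial Consonant Epenthesis: [ukuvokov] → [tukuvokov]
2 Regressive Voicing Assimilation: no change — [tukuvokov]
3 Final Devoicing: [tukuvokov] → [tukuvokof]
4 Intervocalic Voicing: [tukuvokof] → [tuguvogof]
5 t-Assibilation: [tuguvogof] → [suguvogof]
Rule 3 changed 1 position(s).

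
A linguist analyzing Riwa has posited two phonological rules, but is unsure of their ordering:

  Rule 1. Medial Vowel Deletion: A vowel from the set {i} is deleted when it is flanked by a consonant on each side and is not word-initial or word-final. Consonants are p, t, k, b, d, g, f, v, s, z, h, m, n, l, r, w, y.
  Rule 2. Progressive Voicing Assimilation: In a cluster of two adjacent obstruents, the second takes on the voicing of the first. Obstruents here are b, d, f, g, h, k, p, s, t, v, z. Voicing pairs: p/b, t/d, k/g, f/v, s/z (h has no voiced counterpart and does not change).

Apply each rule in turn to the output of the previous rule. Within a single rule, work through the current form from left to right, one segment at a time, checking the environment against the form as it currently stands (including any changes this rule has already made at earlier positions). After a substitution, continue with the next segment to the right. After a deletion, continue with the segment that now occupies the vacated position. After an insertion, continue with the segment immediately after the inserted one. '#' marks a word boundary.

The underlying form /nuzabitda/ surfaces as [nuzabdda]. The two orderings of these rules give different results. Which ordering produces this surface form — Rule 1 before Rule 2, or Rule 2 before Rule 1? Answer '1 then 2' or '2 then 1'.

Order 1 then 2:
  1 Medial Vowel Deletion: [nuzabitda] → [nuzabtda]
  2 Progressive Voicing Assimilation: [nuzabtda] → [nuzabdda]
  result: [nuzabdda]
Order 2 then 1:
  2 Progressive Voicing Assimilation: [nuzabitda] → [nuzabitta]
  1 Medial Vowel Deletion: [nuzabitta] → [nuzabtta]
  result: [nuzabtta]

1 then 2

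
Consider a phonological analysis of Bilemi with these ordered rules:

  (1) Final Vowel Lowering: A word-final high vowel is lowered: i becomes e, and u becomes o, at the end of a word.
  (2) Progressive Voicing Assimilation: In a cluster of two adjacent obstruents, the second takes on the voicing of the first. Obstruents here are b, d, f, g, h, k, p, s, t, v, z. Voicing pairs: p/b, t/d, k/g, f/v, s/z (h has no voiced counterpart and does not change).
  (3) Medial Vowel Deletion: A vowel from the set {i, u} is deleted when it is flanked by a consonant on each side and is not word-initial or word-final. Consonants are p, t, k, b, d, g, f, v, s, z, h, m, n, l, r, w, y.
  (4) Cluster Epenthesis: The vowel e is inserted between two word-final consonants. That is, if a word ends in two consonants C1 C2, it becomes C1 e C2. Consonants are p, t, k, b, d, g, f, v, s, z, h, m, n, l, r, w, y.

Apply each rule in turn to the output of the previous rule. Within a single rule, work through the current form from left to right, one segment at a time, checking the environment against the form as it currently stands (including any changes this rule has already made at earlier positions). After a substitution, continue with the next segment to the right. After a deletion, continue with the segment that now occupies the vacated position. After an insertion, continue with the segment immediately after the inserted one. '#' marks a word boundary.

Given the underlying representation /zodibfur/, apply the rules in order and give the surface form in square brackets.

(1) Final Vowel Lowering: no change — [zodibfur]
(2) Progressive Voicing Assimilation: [zodibfur] → [zodibvur]
(3) Medial Vowel Deletion: [zodibvur] → [zodbvr]
(4) Cluster Epenthesis: [zodbvr] → [zodbver]

[zodbver]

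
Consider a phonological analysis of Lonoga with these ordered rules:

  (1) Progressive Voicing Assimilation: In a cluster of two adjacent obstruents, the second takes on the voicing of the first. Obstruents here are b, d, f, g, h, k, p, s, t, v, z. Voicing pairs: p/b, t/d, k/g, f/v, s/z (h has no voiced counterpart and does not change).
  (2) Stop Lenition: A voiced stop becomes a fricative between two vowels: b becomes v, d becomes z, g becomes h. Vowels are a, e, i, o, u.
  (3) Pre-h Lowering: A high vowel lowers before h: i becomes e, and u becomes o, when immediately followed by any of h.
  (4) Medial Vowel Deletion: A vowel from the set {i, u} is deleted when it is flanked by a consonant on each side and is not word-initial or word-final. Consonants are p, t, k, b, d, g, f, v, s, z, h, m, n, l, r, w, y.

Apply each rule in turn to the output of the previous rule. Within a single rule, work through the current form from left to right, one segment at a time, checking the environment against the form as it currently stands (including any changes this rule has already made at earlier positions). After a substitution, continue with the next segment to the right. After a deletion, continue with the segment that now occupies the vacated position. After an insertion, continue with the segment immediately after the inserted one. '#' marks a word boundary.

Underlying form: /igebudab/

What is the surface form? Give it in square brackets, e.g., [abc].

[ehevzab]

(1) Progressive Voicing Assimilation: no change — [igebudab]
(2) Stop Lenition: [igebudab] → [ihevuzab]
(3) Pre-h Lowering: [ihevuzab] → [ehevuzab]
(4) Medial Vowel Deletion: [ehevuzab] → [ehevzab]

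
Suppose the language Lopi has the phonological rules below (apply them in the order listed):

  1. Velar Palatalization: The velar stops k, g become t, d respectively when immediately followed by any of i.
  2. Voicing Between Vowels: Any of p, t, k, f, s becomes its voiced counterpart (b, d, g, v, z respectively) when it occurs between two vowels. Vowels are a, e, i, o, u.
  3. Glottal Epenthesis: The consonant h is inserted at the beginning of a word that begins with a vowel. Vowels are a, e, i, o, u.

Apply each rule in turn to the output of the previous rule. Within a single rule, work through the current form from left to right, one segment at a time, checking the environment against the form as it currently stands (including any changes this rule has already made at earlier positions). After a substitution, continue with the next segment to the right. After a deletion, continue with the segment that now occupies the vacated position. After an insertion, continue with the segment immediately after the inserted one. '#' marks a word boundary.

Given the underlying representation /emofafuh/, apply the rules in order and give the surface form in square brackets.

[hemovavuh]

1 Velar Palatalization: no change — [emofafuh]
2 Voicing Between Vowels: [emofafuh] → [emovavuh]
3 Glottal Epenthesis: [emovavuh] → [hemovavuh]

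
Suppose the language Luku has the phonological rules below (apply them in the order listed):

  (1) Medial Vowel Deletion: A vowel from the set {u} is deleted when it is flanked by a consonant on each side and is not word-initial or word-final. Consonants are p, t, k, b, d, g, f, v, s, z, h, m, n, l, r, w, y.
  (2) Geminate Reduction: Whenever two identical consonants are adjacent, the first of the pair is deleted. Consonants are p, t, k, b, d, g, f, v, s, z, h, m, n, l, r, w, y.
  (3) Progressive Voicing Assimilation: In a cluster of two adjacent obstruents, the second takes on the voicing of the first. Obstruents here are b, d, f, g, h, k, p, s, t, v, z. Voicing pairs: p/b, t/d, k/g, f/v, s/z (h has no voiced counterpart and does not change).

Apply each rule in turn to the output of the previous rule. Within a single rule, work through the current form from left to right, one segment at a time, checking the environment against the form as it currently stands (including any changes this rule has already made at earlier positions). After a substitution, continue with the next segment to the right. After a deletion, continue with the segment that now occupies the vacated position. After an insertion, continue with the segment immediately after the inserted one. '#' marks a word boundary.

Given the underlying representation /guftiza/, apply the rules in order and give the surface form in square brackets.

(1) Medial Vowel Deletion: [guftiza] → [gftiza]
(2) Geminate Reduction: no change — [gftiza]
(3) Progressive Voicing Assimilation: [gftiza] → [gvdiza]

[gvdiza]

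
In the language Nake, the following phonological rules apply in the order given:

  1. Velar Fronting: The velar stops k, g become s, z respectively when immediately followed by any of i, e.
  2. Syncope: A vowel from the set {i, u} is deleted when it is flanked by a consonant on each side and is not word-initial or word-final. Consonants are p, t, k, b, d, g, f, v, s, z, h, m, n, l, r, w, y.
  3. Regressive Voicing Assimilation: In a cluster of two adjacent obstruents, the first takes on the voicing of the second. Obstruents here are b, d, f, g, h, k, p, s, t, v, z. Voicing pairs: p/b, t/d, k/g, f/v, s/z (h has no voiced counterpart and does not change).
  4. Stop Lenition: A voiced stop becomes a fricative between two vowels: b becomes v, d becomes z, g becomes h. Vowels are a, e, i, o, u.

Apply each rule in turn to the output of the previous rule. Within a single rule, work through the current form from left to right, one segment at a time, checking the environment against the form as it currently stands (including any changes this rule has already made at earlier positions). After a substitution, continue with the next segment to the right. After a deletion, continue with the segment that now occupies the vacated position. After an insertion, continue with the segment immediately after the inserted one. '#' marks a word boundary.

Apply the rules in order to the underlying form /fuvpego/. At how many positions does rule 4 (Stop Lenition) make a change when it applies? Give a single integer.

1

1 Velar Fronting: no change — [fuvpego]
2 Syncope: [fuvpego] → [fvpego]
3 Regressive Voicing Assimilation: [fvpego] → [vfpego]
4 Stop Lenition: [vfpego] → [vfpeho]
Rule 4 changed 1 position(s).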